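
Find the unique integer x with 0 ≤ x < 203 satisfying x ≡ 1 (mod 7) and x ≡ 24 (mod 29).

Write x = 1 + 7·k. Then 7·k ≡ 24 − 1 ≡ 23 (mod 29).
Need 7⁻¹ mod 29. Extended Euclid on (29, 7):
29 = 4*7 + 1
7 = 7*1 + 0
Back-substitute:
1 = 29 − 4·7
7⁻¹ ≡ 25 (mod 29), so k ≡ 25·23 ≡ 24 (mod 29).
x = 1 + 7·24 = 169.

169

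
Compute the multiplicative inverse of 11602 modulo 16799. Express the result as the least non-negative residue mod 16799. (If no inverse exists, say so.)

Extended Euclidean algorithm:
16799 = 1*11602 + 5197
11602 = 2*5197 + 1208
5197 = 4*1208 + 365
1208 = 3*365 + 113
365 = 3*113 + 26
113 = 4*26 + 9
26 = 2*9 + 8
9 = 1*8 + 1
8 = 8*1 + 0
The gcd is 1. Working backward:
1 = 9 − 8
1 = −26 + 3·9
1 = 3·113 − 13·26
1 = −13·365 + 42·113
1 = 42·1208 − 139·365
1 = −139·5197 + 598·1208
1 = 598·11602 − 1335·5197
1 = −1335·16799 + 1933·11602
So 11602·1933 ≡ 1 (mod 16799).

1933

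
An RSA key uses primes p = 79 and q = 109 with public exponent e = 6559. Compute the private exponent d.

φ(n) = (p−1)(q−1) = 78·108 = 8424.
Need d with 6559·d ≡ 1 (mod 8424). Apply the extended Euclidean algorithm:
8424 = 1*6559 + 1865
6559 = 3*1865 + 964
1865 = 1*964 + 901
964 = 1*901 + 63
901 = 14*63 + 19
63 = 3*19 + 6
19 = 3*6 + 1
6 = 6*1 + 0
Back-substitute:
1 = 19 − 3·6
1 = −3·63 + 10·19
1 = 10·901 − 143·63
1 = −143·964 + 153·901
1 = 153·1865 − 296·964
1 = −296·6559 + 1041·1865
1 = 1041·8424 − 1337·6559
So 6559·(-1337) ≡ 1 (mod 8424), hence d ≡ -1337 ≡ 7087 (mod 8424).

7087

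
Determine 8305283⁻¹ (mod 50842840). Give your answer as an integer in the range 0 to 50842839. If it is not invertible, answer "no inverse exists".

Run Euclid on (50842840, 8305283):
50842840 = 6×8305283 + 1011142
8305283 = 8×1011142 + 216147
1011142 = 4×216147 + 146554
216147 = 1×146554 + 69593
146554 = 2×69593 + 7368
69593 = 9×7368 + 3281
7368 = 2×3281 + 806
3281 = 4×806 + 57
806 = 14×57 + 8
57 = 7×8 + 1
8 = 8×1 + 0
gcd = 1, so the inverse exists. Back-substitute:
1 = 57 − 7·8
1 = −7·806 + 99·57
1 = 99·3281 − 403·806
1 = −403·7368 + 905·3281
1 = 905·69593 − 8548·7368
1 = −8548·146554 + 18001·69593
1 = 18001·216147 − 26549·146554
1 = −26549·1011142 + 124197·216147
1 = 124197·8305283 − 1020125·1011142
1 = −1020125·50842840 + 6244947·8305283
So 8305283·6244947 ≡ 1 (mod 50842840).

6244947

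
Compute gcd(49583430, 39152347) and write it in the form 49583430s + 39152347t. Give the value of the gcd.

13

Euclidean algorithm:
49583430 = 1×39152347 + 10431083
39152347 = 3×10431083 + 7859098
10431083 = 1×7859098 + 2571985
7859098 = 3×2571985 + 143143
2571985 = 17×143143 + 138554
143143 = 1×138554 + 4589
138554 = 30×4589 + 884
4589 = 5×884 + 169
884 = 5×169 + 39
169 = 4×39 + 13
39 = 3×13 + 0
gcd(49583430, 39152347) = 13.
Working backward:
13 = 169 − 4·39
13 = −4·884 + 21·169
13 = 21·4589 − 109·884
13 = −109·138554 + 3291·4589
13 = 3291·143143 − 3400·138554
13 = −3400·2571985 + 61091·143143
13 = 61091·7859098 − 186673·2571985
13 = −186673·10431083 + 247764·7859098
13 = 247764·39152347 − 929965·10431083
13 = −929965·49583430 + 1177729·39152347
So 13 = (-929965)·49583430 + (1177729)·39152347.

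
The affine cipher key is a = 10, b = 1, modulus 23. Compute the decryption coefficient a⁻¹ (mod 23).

Run Euclid on (23, 10):
23 = 2*10 + 3
10 = 3*3 + 1
3 = 3*1 + 0
The gcd is 1. Working backward:
1 = 10 − 3·3
1 = −3·23 + 7·10
So 10·7 ≡ 1 (mod 23).

7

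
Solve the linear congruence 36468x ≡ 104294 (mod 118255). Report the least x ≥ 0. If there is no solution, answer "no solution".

66848

First find gcd(36468, 118255):
118255 = 3×36468 + 8851
36468 = 4×8851 + 1064
8851 = 8×1064 + 339
1064 = 3×339 + 47
339 = 7×47 + 10
47 = 4×10 + 7
10 = 1×7 + 3
7 = 2×3 + 1
3 = 3×1 + 0
gcd = 1, so a unique solution mod 118255 exists.
Back-substitute for the Bézout coefficients:
1 = 7 − 2·3
1 = −2·10 + 3·7
1 = 3·47 − 14·10
1 = −14·339 + 101·47
1 = 101·1064 − 317·339
1 = −317·8851 + 2637·1064
1 = 2637·36468 − 10865·8851
1 = −10865·118255 + 35232·36468
So 36468·(35232) ≡ 1 (mod 118255), giving 36468⁻¹ ≡ 35232.
x ≡ 36468⁻¹·104294 ≡ 35232·104294 ≡ 66848 (mod 118255).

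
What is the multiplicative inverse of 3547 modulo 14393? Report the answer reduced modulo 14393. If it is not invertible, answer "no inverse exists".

Run Euclid on (14393, 3547):
14393 = 4·3547 + 205
3547 = 17·205 + 62
205 = 3·62 + 19
62 = 3·19 + 5
19 = 3·5 + 4
5 = 1·4 + 1
4 = 4·1 + 0
Since gcd(3547, 14393) = 1, back-substitute to write 1 as a combination:
1 = 5 − 4
1 = −19 + 4·5
1 = 4·62 − 13·19
1 = −13·205 + 43·62
1 = 43·3547 − 744·205
1 = −744·14393 + 3019·3547
So 3547·3019 ≡ 1 (mod 14393).

3019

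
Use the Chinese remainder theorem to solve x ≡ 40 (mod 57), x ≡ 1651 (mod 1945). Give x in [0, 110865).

13321

Write x = 40 + 57·k. Then 57·k ≡ 1651 − 40 ≡ 1611 (mod 1945).
Need 57⁻¹ mod 1945. Extended Euclid on (1945, 57):
1945 = 34×57 + 7
57 = 8×7 + 1
7 = 7×1 + 0
Back-substitute:
1 = 57 − 8·7
1 = −8·1945 + 273·57
57⁻¹ ≡ 273 (mod 1945), so k ≡ 273·1611 ≡ 233 (mod 1945).
x = 40 + 57·233 = 13321.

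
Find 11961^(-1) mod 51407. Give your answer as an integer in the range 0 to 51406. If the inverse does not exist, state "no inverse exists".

7315

Extended Euclidean algorithm:
51407 = 4×11961 + 3563
11961 = 3×3563 + 1272
3563 = 2×1272 + 1019
1272 = 1×1019 + 253
1019 = 4×253 + 7
253 = 36×7 + 1
7 = 7×1 + 0
gcd = 1, so the inverse exists. Back-substitute:
1 = 253 − 36·7
1 = −36·1019 + 145·253
1 = 145·1272 − 181·1019
1 = −181·3563 + 507·1272
1 = 507·11961 − 1702·3563
1 = −1702·51407 + 7315·11961
So 11961·7315 ≡ 1 (mod 51407).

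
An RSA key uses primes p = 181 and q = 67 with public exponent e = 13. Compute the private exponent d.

6397

φ(n) = (p−1)(q−1) = 180·66 = 11880.
Need d with 13·d ≡ 1 (mod 11880). Apply the extended Euclidean algorithm:
11880 = 913·13 + 11
13 = 1·11 + 2
11 = 5·2 + 1
2 = 2·1 + 0
Back-substitute:
1 = 11 − 5·2
1 = −5·13 + 6·11
1 = 6·11880 − 5483·13
So 13·(-5483) ≡ 1 (mod 11880), hence d ≡ -5483 ≡ 6397 (mod 11880).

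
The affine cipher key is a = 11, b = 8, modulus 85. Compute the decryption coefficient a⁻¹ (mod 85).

Run Euclid on (85, 11):
85 = 7*11 + 8
11 = 1*8 + 3
8 = 2*3 + 2
3 = 1*2 + 1
2 = 2*1 + 0
gcd = 1, so the inverse exists. Back-substitute:
1 = 3 − 2
1 = −8 + 3·3
1 = 3·11 − 4·8
1 = −4·85 + 31·11
So 11·31 ≡ 1 (mod 85).

31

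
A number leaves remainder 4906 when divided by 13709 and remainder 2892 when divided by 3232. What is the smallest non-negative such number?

Write x = 4906 + 13709·k. Then 13709·k ≡ 2892 − 4906 ≡ 1218 (mod 3232).
Need 13709⁻¹ mod 3232. Extended Euclid on (3232, 781):
3232 = 4·781 + 108
781 = 7·108 + 25
108 = 4·25 + 8
25 = 3·8 + 1
8 = 8·1 + 0
Back-substitute:
1 = 25 − 3·8
1 = −3·108 + 13·25
1 = 13·781 − 94·108
1 = −94·3232 + 389·781
13709⁻¹ ≡ 389 (mod 3232), so k ≡ 389·1218 ≡ 1930 (mod 3232).
x = 4906 + 13709·1930 = 26463276.

26463276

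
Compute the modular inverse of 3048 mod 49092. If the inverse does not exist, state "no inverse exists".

Euclidean algorithm on 49092, 3048:
49092 = 16*3048 + 324
3048 = 9*324 + 132
324 = 2*132 + 60
132 = 2*60 + 12
60 = 5*12 + 0
Since gcd = 12 > 1, 3048 is not a unit mod 49092.

no inverse exists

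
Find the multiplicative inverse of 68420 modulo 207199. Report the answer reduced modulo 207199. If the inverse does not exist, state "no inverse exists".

Run Euclid on (207199, 68420):
207199 = 3·68420 + 1939
68420 = 35·1939 + 555
1939 = 3·555 + 274
555 = 2·274 + 7
274 = 39·7 + 1
7 = 7·1 + 0
gcd = 1, so the inverse exists. Back-substitute:
1 = 274 − 39·7
1 = −39·555 + 79·274
1 = 79·1939 − 276·555
1 = −276·68420 + 9739·1939
1 = 9739·207199 − 29493·68420
Thus 68420·(-29493) ≡ 1 (mod 207199); reducing, -29493 mod 207199 = 177706.

177706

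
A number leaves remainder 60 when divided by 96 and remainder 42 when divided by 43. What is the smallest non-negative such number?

2364

Write x = 60 + 96·k. Then 96·k ≡ 42 − 60 ≡ 25 (mod 43).
Need 96⁻¹ mod 43. Extended Euclid on (43, 10):
43 = 4·10 + 3
10 = 3·3 + 1
3 = 3·1 + 0
Back-substitute:
1 = 10 − 3·3
1 = −3·43 + 13·10
96⁻¹ ≡ 13 (mod 43), so k ≡ 13·25 ≡ 24 (mod 43).
x = 60 + 96·24 = 2364.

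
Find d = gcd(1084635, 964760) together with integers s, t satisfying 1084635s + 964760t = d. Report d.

Apply Euclid's algorithm to 1084635 and 964760:
1084635 = 1*964760 + 119875
964760 = 8*119875 + 5760
119875 = 20*5760 + 4675
5760 = 1*4675 + 1085
4675 = 4*1085 + 335
1085 = 3*335 + 80
335 = 4*80 + 15
80 = 5*15 + 5
15 = 3*5 + 0
gcd(1084635, 964760) = 5.
Back-substituting:
5 = 80 − 5·15
5 = −5·335 + 21·80
5 = 21·1085 − 68·335
5 = −68·4675 + 293·1085
5 = 293·5760 − 361·4675
5 = −361·119875 + 7513·5760
5 = 7513·964760 − 60465·119875
5 = −60465·1084635 + 67978·964760
So 5 = (-60465)·1084635 + (67978)·964760.

5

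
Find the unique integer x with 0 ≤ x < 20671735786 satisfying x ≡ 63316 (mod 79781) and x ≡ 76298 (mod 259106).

Write x = 63316 + 79781·k. Then 79781·k ≡ 76298 − 63316 ≡ 12982 (mod 259106).
Need 79781⁻¹ mod 259106. Extended Euclid on (259106, 79781):
259106 = 3×79781 + 19763
79781 = 4×19763 + 729
19763 = 27×729 + 80
729 = 9×80 + 9
80 = 8×9 + 8
9 = 1×8 + 1
8 = 8×1 + 0
Back-substitute:
1 = 9 − 8
1 = −80 + 9·9
1 = 9·729 − 82·80
1 = −82·19763 + 2223·729
1 = 2223·79781 − 8974·19763
1 = −8974·259106 + 29145·79781
79781⁻¹ ≡ 29145 (mod 259106), so k ≡ 29145·12982 ≡ 65630 (mod 259106).
x = 63316 + 79781·65630 = 5236090346.

5236090346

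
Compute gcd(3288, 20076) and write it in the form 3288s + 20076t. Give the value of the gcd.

Apply Euclid's algorithm to 20076 and 3288:
20076 = 6·3288 + 348
3288 = 9·348 + 156
348 = 2·156 + 36
156 = 4·36 + 12
36 = 3·12 + 0
gcd(3288, 20076) = 12.
Working backward:
12 = 156 − 4·36
12 = −4·348 + 9·156
12 = 9·3288 − 85·348
12 = −85·20076 + 519·3288
So 12 = (-85)·20076 + (519)·3288.

12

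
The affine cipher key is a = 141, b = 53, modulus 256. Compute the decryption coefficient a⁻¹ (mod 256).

69

gcd(256, 141) by repeated division:
256 = 1*141 + 115
141 = 1*115 + 26
115 = 4*26 + 11
26 = 2*11 + 4
11 = 2*4 + 3
4 = 1*3 + 1
3 = 3*1 + 0
Since gcd(141, 256) = 1, back-substitute to write 1 as a combination:
1 = 4 − 3
1 = −11 + 3·4
1 = 3·26 − 7·11
1 = −7·115 + 31·26
1 = 31·141 − 38·115
1 = −38·256 + 69·141
So 141·69 ≡ 1 (mod 256).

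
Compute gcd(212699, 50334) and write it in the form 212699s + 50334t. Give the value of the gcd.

Apply Euclid's algorithm to 212699 and 50334:
212699 = 4·50334 + 11363
50334 = 4·11363 + 4882
11363 = 2·4882 + 1599
4882 = 3·1599 + 85
1599 = 18·85 + 69
85 = 1·69 + 16
69 = 4·16 + 5
16 = 3·5 + 1
5 = 5·1 + 0
gcd(212699, 50334) = 1.
Express as a combination:
1 = 16 − 3·5
1 = −3·69 + 13·16
1 = 13·85 − 16·69
1 = −16·1599 + 301·85
1 = 301·4882 − 919·1599
1 = −919·11363 + 2139·4882
1 = 2139·50334 − 9475·11363
1 = −9475·212699 + 40039·50334
So 1 = (-9475)·212699 + (40039)·50334.

1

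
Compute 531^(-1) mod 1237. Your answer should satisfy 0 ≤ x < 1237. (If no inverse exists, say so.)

Run Euclid on (1237, 531):
1237 = 2×531 + 175
531 = 3×175 + 6
175 = 29×6 + 1
6 = 6×1 + 0
Since gcd(531, 1237) = 1, back-substitute to write 1 as a combination:
1 = 175 − 29·6
1 = −29·531 + 88·175
1 = 88·1237 − 205·531
Hence 531⁻¹ ≡ -205 ≡ 1032 (mod 1237).

1032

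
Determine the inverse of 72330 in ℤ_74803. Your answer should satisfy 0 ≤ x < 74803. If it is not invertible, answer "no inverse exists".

Run Euclid on (74803, 72330):
74803 = 1·72330 + 2473
72330 = 29·2473 + 613
2473 = 4·613 + 21
613 = 29·21 + 4
21 = 5·4 + 1
4 = 4·1 + 0
gcd = 1, so the inverse exists. Back-substitute:
1 = 21 − 5·4
1 = −5·613 + 146·21
1 = 146·2473 − 589·613
1 = −589·72330 + 17227·2473
1 = 17227·74803 − 17816·72330
Thus 72330·(-17816) ≡ 1 (mod 74803); reducing, -17816 mod 74803 = 56987.

56987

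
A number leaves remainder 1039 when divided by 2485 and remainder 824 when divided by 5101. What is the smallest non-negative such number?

Write x = 1039 + 2485·k. Then 2485·k ≡ 824 − 1039 ≡ 4886 (mod 5101).
Need 2485⁻¹ mod 5101. Extended Euclid on (5101, 2485):
5101 = 2·2485 + 131
2485 = 18·131 + 127
131 = 1·127 + 4
127 = 31·4 + 3
4 = 1·3 + 1
3 = 3·1 + 0
Back-substitute:
1 = 4 − 3
1 = −127 + 32·4
1 = 32·131 − 33·127
1 = −33·2485 + 626·131
1 = 626·5101 − 1285·2485
2485⁻¹ ≡ 3816 (mod 5101), so k ≡ 3816·4886 ≡ 821 (mod 5101).
x = 1039 + 2485·821 = 2041224.

2041224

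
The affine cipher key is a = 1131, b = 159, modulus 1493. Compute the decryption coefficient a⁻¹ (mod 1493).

730

gcd(1493, 1131) by repeated division:
1493 = 1·1131 + 362
1131 = 3·362 + 45
362 = 8·45 + 2
45 = 22·2 + 1
2 = 2·1 + 0
gcd = 1, so the inverse exists. Back-substitute:
1 = 45 − 22·2
1 = −22·362 + 177·45
1 = 177·1131 − 553·362
1 = −553·1493 + 730·1131
So 1131·730 ≡ 1 (mod 1493).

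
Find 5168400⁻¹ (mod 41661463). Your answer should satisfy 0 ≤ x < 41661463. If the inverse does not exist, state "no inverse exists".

13729751

Apply the Euclidean algorithm to 41661463 and 5168400:
41661463 = 8·5168400 + 314263
5168400 = 16·314263 + 140192
314263 = 2·140192 + 33879
140192 = 4·33879 + 4676
33879 = 7·4676 + 1147
4676 = 4·1147 + 88
1147 = 13·88 + 3
88 = 29·3 + 1
3 = 3·1 + 0
Since gcd(5168400, 41661463) = 1, back-substitute to write 1 as a combination:
1 = 88 − 29·3
1 = −29·1147 + 378·88
1 = 378·4676 − 1541·1147
1 = −1541·33879 + 11165·4676
1 = 11165·140192 − 46201·33879
1 = −46201·314263 + 103567·140192
1 = 103567·5168400 − 1703273·314263
1 = −1703273·41661463 + 13729751·5168400
So 5168400·13729751 ≡ 1 (mod 41661463).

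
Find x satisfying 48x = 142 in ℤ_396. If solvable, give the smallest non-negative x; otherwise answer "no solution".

gcd(48, 396):
396 = 8×48 + 12
48 = 4×12 + 0
gcd = 12, but 12 ∤ 142, so the congruence has no solution.

no solution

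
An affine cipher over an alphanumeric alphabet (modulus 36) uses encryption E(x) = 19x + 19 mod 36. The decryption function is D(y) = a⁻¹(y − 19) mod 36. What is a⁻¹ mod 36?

Extended Euclidean algorithm:
36 = 1·19 + 17
19 = 1·17 + 2
17 = 8·2 + 1
2 = 2·1 + 0
Since gcd(19, 36) = 1, back-substitute to write 1 as a combination:
1 = 17 − 8·2
1 = −8·19 + 9·17
1 = 9·36 − 17·19
Thus 19·(-17) ≡ 1 (mod 36); reducing, -17 mod 36 = 19.

19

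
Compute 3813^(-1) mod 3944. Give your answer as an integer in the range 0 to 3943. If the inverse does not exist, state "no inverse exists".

gcd(3944, 3813) by repeated division:
3944 = 1*3813 + 131
3813 = 29*131 + 14
131 = 9*14 + 5
14 = 2*5 + 4
5 = 1*4 + 1
4 = 4*1 + 0
gcd = 1, so the inverse exists. Back-substitute:
1 = 5 − 4
1 = −14 + 3·5
1 = 3·131 − 28·14
1 = −28·3813 + 815·131
1 = 815·3944 − 843·3813
So 3813·(-843) ≡ 1 (mod 3944), and -843 ≡ 3101 (mod 3944).

3101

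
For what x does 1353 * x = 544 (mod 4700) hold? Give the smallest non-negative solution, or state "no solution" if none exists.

First find gcd(1353, 4700):
4700 = 3·1353 + 641
1353 = 2·641 + 71
641 = 9·71 + 2
71 = 35·2 + 1
2 = 2·1 + 0
gcd = 1, so a unique solution mod 4700 exists.
Back-substitute for the Bézout coefficients:
1 = 71 − 35·2
1 = −35·641 + 316·71
1 = 316·1353 − 667·641
1 = −667·4700 + 2317·1353
So 1353·(2317) ≡ 1 (mod 4700), giving 1353⁻¹ ≡ 2317.
x ≡ 1353⁻¹·544 ≡ 2317·544 ≡ 848 (mod 4700).

848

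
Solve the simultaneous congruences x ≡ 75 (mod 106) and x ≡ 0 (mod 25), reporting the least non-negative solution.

Write x = 75 + 106·k. Then 106·k ≡ 0 − 75 ≡ 0 (mod 25).
Need 106⁻¹ mod 25. Extended Euclid on (25, 6):
25 = 4·6 + 1
6 = 6·1 + 0
Back-substitute:
1 = 25 − 4·6
106⁻¹ ≡ 21 (mod 25), so k ≡ 21·0 ≡ 0 (mod 25).
x = 75 + 106·0 = 75.

75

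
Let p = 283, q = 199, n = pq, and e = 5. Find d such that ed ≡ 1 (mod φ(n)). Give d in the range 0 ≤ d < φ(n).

44669

φ(n) = (p−1)(q−1) = 282·198 = 55836.
Need d with 5·d ≡ 1 (mod 55836). Apply the extended Euclidean algorithm:
55836 = 11167×5 + 1
5 = 5×1 + 0
Back-substitute:
1 = 55836 − 11167·5
So 5·(-11167) ≡ 1 (mod 55836), hence d ≡ -11167 ≡ 44669 (mod 55836).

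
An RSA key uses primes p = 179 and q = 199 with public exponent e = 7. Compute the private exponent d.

φ(n) = (p−1)(q−1) = 178·198 = 35244.
Need d with 7·d ≡ 1 (mod 35244). Apply the extended Euclidean algorithm:
35244 = 5034·7 + 6
7 = 1·6 + 1
6 = 6·1 + 0
Back-substitute:
1 = 7 − 6
1 = −35244 + 5035·7
So 7·5035 ≡ 1 (mod 35244), hence d = 5035.

5035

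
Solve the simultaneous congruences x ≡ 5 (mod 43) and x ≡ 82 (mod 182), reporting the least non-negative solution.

5724

Write x = 5 + 43·k. Then 43·k ≡ 82 − 5 ≡ 77 (mod 182).
Need 43⁻¹ mod 182. Extended Euclid on (182, 43):
182 = 4·43 + 10
43 = 4·10 + 3
10 = 3·3 + 1
3 = 3·1 + 0
Back-substitute:
1 = 10 − 3·3
1 = −3·43 + 13·10
1 = 13·182 − 55·43
43⁻¹ ≡ 127 (mod 182), so k ≡ 127·77 ≡ 133 (mod 182).
x = 5 + 43·133 = 5724.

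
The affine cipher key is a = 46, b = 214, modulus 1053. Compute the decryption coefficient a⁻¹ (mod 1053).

Extended Euclidean algorithm:
1053 = 22*46 + 41
46 = 1*41 + 5
41 = 8*5 + 1
5 = 5*1 + 0
The gcd is 1. Working backward:
1 = 41 − 8·5
1 = −8·46 + 9·41
1 = 9·1053 − 206·46
So 46·(-206) ≡ 1 (mod 1053), and -206 ≡ 847 (mod 1053).

847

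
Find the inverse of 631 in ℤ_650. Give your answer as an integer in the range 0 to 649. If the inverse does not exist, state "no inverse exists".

Apply the Euclidean algorithm to 650 and 631:
650 = 1*631 + 19
631 = 33*19 + 4
19 = 4*4 + 3
4 = 1*3 + 1
3 = 3*1 + 0
gcd = 1, so the inverse exists. Back-substitute:
1 = 4 − 3
1 = −19 + 5·4
1 = 5·631 − 166·19
1 = −166·650 + 171·631
So 631·171 ≡ 1 (mod 650).

171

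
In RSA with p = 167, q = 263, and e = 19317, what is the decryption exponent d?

13993

φ(n) = (p−1)(q−1) = 166·262 = 43492.
Need d with 19317·d ≡ 1 (mod 43492). Apply the extended Euclidean algorithm:
43492 = 2·19317 + 4858
19317 = 3·4858 + 4743
4858 = 1·4743 + 115
4743 = 41·115 + 28
115 = 4·28 + 3
28 = 9·3 + 1
3 = 3·1 + 0
Back-substitute:
1 = 28 − 9·3
1 = −9·115 + 37·28
1 = 37·4743 − 1526·115
1 = −1526·4858 + 1563·4743
1 = 1563·19317 − 6215·4858
1 = −6215·43492 + 13993·19317
So 19317·13993 ≡ 1 (mod 43492), hence d = 13993.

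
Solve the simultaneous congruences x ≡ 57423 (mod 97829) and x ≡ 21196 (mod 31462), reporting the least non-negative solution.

Write x = 57423 + 97829·k. Then 97829·k ≡ 21196 − 57423 ≡ 26697 (mod 31462).
Need 97829⁻¹ mod 31462. Extended Euclid on (31462, 3443):
31462 = 9*3443 + 475
3443 = 7*475 + 118
475 = 4*118 + 3
118 = 39*3 + 1
3 = 3*1 + 0
Back-substitute:
1 = 118 − 39·3
1 = −39·475 + 157·118
1 = 157·3443 − 1138·475
1 = −1138·31462 + 10399·3443
97829⁻¹ ≡ 10399 (mod 31462), so k ≡ 10399·26697 ≡ 1415 (mod 31462).
x = 57423 + 97829·1415 = 138485458.

138485458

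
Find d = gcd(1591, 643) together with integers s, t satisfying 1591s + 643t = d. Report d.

Apply Euclid's algorithm to 1591 and 643:
1591 = 2×643 + 305
643 = 2×305 + 33
305 = 9×33 + 8
33 = 4×8 + 1
8 = 8×1 + 0
gcd(1591, 643) = 1.
Back-substituting:
1 = 33 − 4·8
1 = −4·305 + 37·33
1 = 37·643 − 78·305
1 = −78·1591 + 193·643
So 1 = (-78)·1591 + (193)·643.

1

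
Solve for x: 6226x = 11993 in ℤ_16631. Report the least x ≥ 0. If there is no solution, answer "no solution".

13350

First find gcd(6226, 16631):
16631 = 2·6226 + 4179
6226 = 1·4179 + 2047
4179 = 2·2047 + 85
2047 = 24·85 + 7
85 = 12·7 + 1
7 = 7·1 + 0
gcd = 1, so a unique solution mod 16631 exists.
Back-substitute for the Bézout coefficients:
1 = 85 − 12·7
1 = −12·2047 + 289·85
1 = 289·4179 − 590·2047
1 = −590·6226 + 879·4179
1 = 879·16631 − 2348·6226
So 6226·(-2348) ≡ 1 (mod 16631), giving 6226⁻¹ ≡ 14283.
x ≡ 6226⁻¹·11993 ≡ 14283·11993 ≡ 13350 (mod 16631).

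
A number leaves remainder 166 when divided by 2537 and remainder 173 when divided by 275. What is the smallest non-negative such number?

281773

Write x = 166 + 2537·k. Then 2537·k ≡ 173 − 166 ≡ 7 (mod 275).
Need 2537⁻¹ mod 275. Extended Euclid on (275, 62):
275 = 4·62 + 27
62 = 2·27 + 8
27 = 3·8 + 3
8 = 2·3 + 2
3 = 1·2 + 1
2 = 2·1 + 0
Back-substitute:
1 = 3 − 2
1 = −8 + 3·3
1 = 3·27 − 10·8
1 = −10·62 + 23·27
1 = 23·275 − 102·62
2537⁻¹ ≡ 173 (mod 275), so k ≡ 173·7 ≡ 111 (mod 275).
x = 166 + 2537·111 = 281773.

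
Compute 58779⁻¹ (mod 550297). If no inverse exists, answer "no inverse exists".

Run Euclid on (550297, 58779):
550297 = 9×58779 + 21286
58779 = 2×21286 + 16207
21286 = 1×16207 + 5079
16207 = 3×5079 + 970
5079 = 5×970 + 229
970 = 4×229 + 54
229 = 4×54 + 13
54 = 4×13 + 2
13 = 6×2 + 1
2 = 2×1 + 0
The gcd is 1. Working backward:
1 = 13 − 6·2
1 = −6·54 + 25·13
1 = 25·229 − 106·54
1 = −106·970 + 449·229
1 = 449·5079 − 2351·970
1 = −2351·16207 + 7502·5079
1 = 7502·21286 − 9853·16207
1 = −9853·58779 + 27208·21286
1 = 27208·550297 − 254725·58779
Hence 58779⁻¹ ≡ -254725 ≡ 295572 (mod 550297).

295572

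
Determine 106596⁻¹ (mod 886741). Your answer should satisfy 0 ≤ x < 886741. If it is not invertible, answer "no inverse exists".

828535

gcd(886741, 106596) by repeated division:
886741 = 8×106596 + 33973
106596 = 3×33973 + 4677
33973 = 7×4677 + 1234
4677 = 3×1234 + 975
1234 = 1×975 + 259
975 = 3×259 + 198
259 = 1×198 + 61
198 = 3×61 + 15
61 = 4×15 + 1
15 = 15×1 + 0
The gcd is 1. Working backward:
1 = 61 − 4·15
1 = −4·198 + 13·61
1 = 13·259 − 17·198
1 = −17·975 + 64·259
1 = 64·1234 − 81·975
1 = −81·4677 + 307·1234
1 = 307·33973 − 2230·4677
1 = −2230·106596 + 6997·33973
1 = 6997·886741 − 58206·106596
Thus 106596·(-58206) ≡ 1 (mod 886741); reducing, -58206 mod 886741 = 828535.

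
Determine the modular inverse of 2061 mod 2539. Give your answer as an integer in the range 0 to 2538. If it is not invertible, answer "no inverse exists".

409

Extended Euclidean algorithm:
2539 = 1×2061 + 478
2061 = 4×478 + 149
478 = 3×149 + 31
149 = 4×31 + 25
31 = 1×25 + 6
25 = 4×6 + 1
6 = 6×1 + 0
gcd = 1, so the inverse exists. Back-substitute:
1 = 25 − 4·6
1 = −4·31 + 5·25
1 = 5·149 − 24·31
1 = −24·478 + 77·149
1 = 77·2061 − 332·478
1 = −332·2539 + 409·2061
So 2061·409 ≡ 1 (mod 2539).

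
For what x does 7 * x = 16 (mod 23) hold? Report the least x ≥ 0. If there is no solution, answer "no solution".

First find gcd(7, 23):
23 = 3×7 + 2
7 = 3×2 + 1
2 = 2×1 + 0
gcd = 1, so a unique solution mod 23 exists.
Back-substitute for the Bézout coefficients:
1 = 7 − 3·2
1 = −3·23 + 10·7
So 7·(10) ≡ 1 (mod 23), giving 7⁻¹ ≡ 10.
x ≡ 7⁻¹·16 ≡ 10·16 ≡ 22 (mod 23).

22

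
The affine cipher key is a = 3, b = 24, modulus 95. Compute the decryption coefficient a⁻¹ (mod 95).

Run Euclid on (95, 3):
95 = 31·3 + 2
3 = 1·2 + 1
2 = 2·1 + 0
Since gcd(3, 95) = 1, back-substitute to write 1 as a combination:
1 = 3 − 2
1 = −95 + 32·3
So 3·32 ≡ 1 (mod 95).

32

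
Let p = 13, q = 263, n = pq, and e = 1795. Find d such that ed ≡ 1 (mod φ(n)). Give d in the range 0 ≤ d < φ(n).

571

φ(n) = (p−1)(q−1) = 12·262 = 3144.
Need d with 1795·d ≡ 1 (mod 3144). Apply the extended Euclidean algorithm:
3144 = 1×1795 + 1349
1795 = 1×1349 + 446
1349 = 3×446 + 11
446 = 40×11 + 6
11 = 1×6 + 5
6 = 1×5 + 1
5 = 5×1 + 0
Back-substitute:
1 = 6 − 5
1 = −11 + 2·6
1 = 2·446 − 81·11
1 = −81·1349 + 245·446
1 = 245·1795 − 326·1349
1 = −326·3144 + 571·1795
So 1795·571 ≡ 1 (mod 3144), hence d = 571.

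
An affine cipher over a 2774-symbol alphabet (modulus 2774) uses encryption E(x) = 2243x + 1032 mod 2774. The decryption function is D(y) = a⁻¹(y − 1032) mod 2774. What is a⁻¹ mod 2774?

2471

Apply the Euclidean algorithm to 2774 and 2243:
2774 = 1*2243 + 531
2243 = 4*531 + 119
531 = 4*119 + 55
119 = 2*55 + 9
55 = 6*9 + 1
9 = 9*1 + 0
Since gcd(2243, 2774) = 1, back-substitute to write 1 as a combination:
1 = 55 − 6·9
1 = −6·119 + 13·55
1 = 13·531 − 58·119
1 = −58·2243 + 245·531
1 = 245·2774 − 303·2243
Thus 2243·(-303) ≡ 1 (mod 2774); reducing, -303 mod 2774 = 2471.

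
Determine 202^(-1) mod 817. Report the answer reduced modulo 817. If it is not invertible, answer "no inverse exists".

Run Euclid on (817, 202):
817 = 4×202 + 9
202 = 22×9 + 4
9 = 2×4 + 1
4 = 4×1 + 0
Since gcd(202, 817) = 1, back-substitute to write 1 as a combination:
1 = 9 − 2·4
1 = −2·202 + 45·9
1 = 45·817 − 182·202
Thus 202·(-182) ≡ 1 (mod 817); reducing, -182 mod 817 = 635.

635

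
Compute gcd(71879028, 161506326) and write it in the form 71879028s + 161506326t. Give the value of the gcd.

6

Repeated division:
161506326 = 2·71879028 + 17748270
71879028 = 4·17748270 + 885948
17748270 = 20·885948 + 29310
885948 = 30·29310 + 6648
29310 = 4·6648 + 2718
6648 = 2·2718 + 1212
2718 = 2·1212 + 294
1212 = 4·294 + 36
294 = 8·36 + 6
36 = 6·6 + 0
gcd(71879028, 161506326) = 6.
Express as a combination:
6 = 294 − 8·36
6 = −8·1212 + 33·294
6 = 33·2718 − 74·1212
6 = −74·6648 + 181·2718
6 = 181·29310 − 798·6648
6 = −798·885948 + 24121·29310
6 = 24121·17748270 − 483218·885948
6 = −483218·71879028 + 1956993·17748270
6 = 1956993·161506326 − 4397204·71879028
So 6 = (1956993)·161506326 + (-4397204)·71879028.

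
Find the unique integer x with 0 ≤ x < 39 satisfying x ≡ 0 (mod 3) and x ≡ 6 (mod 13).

Write x = 0 + 3·k. Then 3·k ≡ 6 − 0 ≡ 6 (mod 13).
Need 3⁻¹ mod 13. Extended Euclid on (13, 3):
13 = 4·3 + 1
3 = 3·1 + 0
Back-substitute:
1 = 13 − 4·3
3⁻¹ ≡ 9 (mod 13), so k ≡ 9·6 ≡ 2 (mod 13).
x = 0 + 3·2 = 6.

6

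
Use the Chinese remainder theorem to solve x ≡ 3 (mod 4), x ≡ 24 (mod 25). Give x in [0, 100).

Write x = 3 + 4·k. Then 4·k ≡ 24 − 3 ≡ 21 (mod 25).
Need 4⁻¹ mod 25. Extended Euclid on (25, 4):
25 = 6*4 + 1
4 = 4*1 + 0
Back-substitute:
1 = 25 − 6·4
4⁻¹ ≡ 19 (mod 25), so k ≡ 19·21 ≡ 24 (mod 25).
x = 3 + 4·24 = 99.

99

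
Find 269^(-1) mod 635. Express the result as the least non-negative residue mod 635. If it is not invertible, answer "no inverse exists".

144

Apply the Euclidean algorithm to 635 and 269:
635 = 2·269 + 97
269 = 2·97 + 75
97 = 1·75 + 22
75 = 3·22 + 9
22 = 2·9 + 4
9 = 2·4 + 1
4 = 4·1 + 0
The gcd is 1. Working backward:
1 = 9 − 2·4
1 = −2·22 + 5·9
1 = 5·75 − 17·22
1 = −17·97 + 22·75
1 = 22·269 − 61·97
1 = −61·635 + 144·269
So 269·144 ≡ 1 (mod 635).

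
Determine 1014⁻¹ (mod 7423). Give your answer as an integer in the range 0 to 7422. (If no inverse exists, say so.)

Compute gcd(1014, 7423):
7423 = 7*1014 + 325
1014 = 3*325 + 39
325 = 8*39 + 13
39 = 3*13 + 0
gcd(1014, 7423) = 13 ≠ 1, so 1014 has no multiplicative inverse modulo 7423.

no inverse exists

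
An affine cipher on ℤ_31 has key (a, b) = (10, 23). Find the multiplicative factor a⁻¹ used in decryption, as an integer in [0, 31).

gcd(31, 10) by repeated division:
31 = 3×10 + 1
10 = 10×1 + 0
Since gcd(10, 31) = 1, back-substitute to write 1 as a combination:
1 = 31 − 3·10
Hence 10⁻¹ ≡ -3 ≡ 28 (mod 31).

28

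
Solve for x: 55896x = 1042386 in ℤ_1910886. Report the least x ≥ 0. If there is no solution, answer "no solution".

215154

First find gcd(55896, 1910886):
1910886 = 34·55896 + 10422
55896 = 5·10422 + 3786
10422 = 2·3786 + 2850
3786 = 1·2850 + 936
2850 = 3·936 + 42
936 = 22·42 + 12
42 = 3·12 + 6
12 = 2·6 + 0
gcd = 6 and 6 | 1042386, so solutions exist. Divide through by 6: 9316x ≡ 173731 (mod 318481).
Now find 9316⁻¹ mod 318481:
318481 = 34×9316 + 1737
9316 = 5×1737 + 631
1737 = 2×631 + 475
631 = 1×475 + 156
475 = 3×156 + 7
156 = 22×7 + 2
7 = 3×2 + 1
2 = 2×1 + 0
Back-substitute:
1 = 7 − 3·2
1 = −3·156 + 67·7
1 = 67·475 − 204·156
1 = −204·631 + 271·475
1 = 271·1737 − 746·631
1 = −746·9316 + 4001·1737
1 = 4001·318481 − 136780·9316
So 9316·(-136780) ≡ 1 (mod 318481), i.e. 9316⁻¹ ≡ 181701.
Then x ≡ 181701·173731 ≡ 215154 (mod 318481); the smallest non-negative solution is x = 215154.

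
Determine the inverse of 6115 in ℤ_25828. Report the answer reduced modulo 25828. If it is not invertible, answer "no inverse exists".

Apply the Euclidean algorithm to 25828 and 6115:
25828 = 4×6115 + 1368
6115 = 4×1368 + 643
1368 = 2×643 + 82
643 = 7×82 + 69
82 = 1×69 + 13
69 = 5×13 + 4
13 = 3×4 + 1
4 = 4×1 + 0
Since gcd(6115, 25828) = 1, back-substitute to write 1 as a combination:
1 = 13 − 3·4
1 = −3·69 + 16·13
1 = 16·82 − 19·69
1 = −19·643 + 149·82
1 = 149·1368 − 317·643
1 = −317·6115 + 1417·1368
1 = 1417·25828 − 5985·6115
Hence 6115⁻¹ ≡ -5985 ≡ 19843 (mod 25828).

19843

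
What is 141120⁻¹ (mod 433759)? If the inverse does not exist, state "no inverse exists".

387042

Apply the Euclidean algorithm to 433759 and 141120:
433759 = 3×141120 + 10399
141120 = 13×10399 + 5933
10399 = 1×5933 + 4466
5933 = 1×4466 + 1467
4466 = 3×1467 + 65
1467 = 22×65 + 37
65 = 1×37 + 28
37 = 1×28 + 9
28 = 3×9 + 1
9 = 9×1 + 0
The gcd is 1. Working backward:
1 = 28 − 3·9
1 = −3·37 + 4·28
1 = 4·65 − 7·37
1 = −7·1467 + 158·65
1 = 158·4466 − 481·1467
1 = −481·5933 + 639·4466
1 = 639·10399 − 1120·5933
1 = −1120·141120 + 15199·10399
1 = 15199·433759 − 46717·141120
Thus 141120·(-46717) ≡ 1 (mod 433759); reducing, -46717 mod 433759 = 387042.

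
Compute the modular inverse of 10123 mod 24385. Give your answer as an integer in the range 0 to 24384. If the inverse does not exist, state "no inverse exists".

2987

Extended Euclidean algorithm:
24385 = 2·10123 + 4139
10123 = 2·4139 + 1845
4139 = 2·1845 + 449
1845 = 4·449 + 49
449 = 9·49 + 8
49 = 6·8 + 1
8 = 8·1 + 0
gcd = 1, so the inverse exists. Back-substitute:
1 = 49 − 6·8
1 = −6·449 + 55·49
1 = 55·1845 − 226·449
1 = −226·4139 + 507·1845
1 = 507·10123 − 1240·4139
1 = −1240·24385 + 2987·10123
So 10123·2987 ≡ 1 (mod 24385).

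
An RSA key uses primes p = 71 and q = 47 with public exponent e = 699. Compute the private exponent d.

2939

φ(n) = (p−1)(q−1) = 70·46 = 3220.
Need d with 699·d ≡ 1 (mod 3220). Apply the extended Euclidean algorithm:
3220 = 4·699 + 424
699 = 1·424 + 275
424 = 1·275 + 149
275 = 1·149 + 126
149 = 1·126 + 23
126 = 5·23 + 11
23 = 2·11 + 1
11 = 11·1 + 0
Back-substitute:
1 = 23 − 2·11
1 = −2·126 + 11·23
1 = 11·149 − 13·126
1 = −13·275 + 24·149
1 = 24·424 − 37·275
1 = −37·699 + 61·424
1 = 61·3220 − 281·699
So 699·(-281) ≡ 1 (mod 3220), hence d ≡ -281 ≡ 2939 (mod 3220).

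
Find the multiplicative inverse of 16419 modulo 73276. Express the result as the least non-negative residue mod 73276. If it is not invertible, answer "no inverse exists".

gcd(73276, 16419) by repeated division:
73276 = 4*16419 + 7600
16419 = 2*7600 + 1219
7600 = 6*1219 + 286
1219 = 4*286 + 75
286 = 3*75 + 61
75 = 1*61 + 14
61 = 4*14 + 5
14 = 2*5 + 4
5 = 1*4 + 1
4 = 4*1 + 0
gcd = 1, so the inverse exists. Back-substitute:
1 = 5 − 4
1 = −14 + 3·5
1 = 3·61 − 13·14
1 = −13·75 + 16·61
1 = 16·286 − 61·75
1 = −61·1219 + 260·286
1 = 260·7600 − 1621·1219
1 = −1621·16419 + 3502·7600
1 = 3502·73276 − 15629·16419
Thus 16419·(-15629) ≡ 1 (mod 73276); reducing, -15629 mod 73276 = 57647.

57647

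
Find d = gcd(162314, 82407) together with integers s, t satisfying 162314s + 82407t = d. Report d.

Repeated division:
162314 = 1·82407 + 79907
82407 = 1·79907 + 2500
79907 = 31·2500 + 2407
2500 = 1·2407 + 93
2407 = 25·93 + 82
93 = 1·82 + 11
82 = 7·11 + 5
11 = 2·5 + 1
5 = 5·1 + 0
gcd(162314, 82407) = 1.
Back-substituting:
1 = 11 − 2·5
1 = −2·82 + 15·11
1 = 15·93 − 17·82
1 = −17·2407 + 440·93
1 = 440·2500 − 457·2407
1 = −457·79907 + 14607·2500
1 = 14607·82407 − 15064·79907
1 = −15064·162314 + 29671·82407
So 1 = (-15064)·162314 + (29671)·82407.

1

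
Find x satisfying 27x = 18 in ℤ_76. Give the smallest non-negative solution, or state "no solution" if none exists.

26

First find gcd(27, 76):
76 = 2×27 + 22
27 = 1×22 + 5
22 = 4×5 + 2
5 = 2×2 + 1
2 = 2×1 + 0
gcd = 1, so a unique solution mod 76 exists.
Back-substitute for the Bézout coefficients:
1 = 5 − 2·2
1 = −2·22 + 9·5
1 = 9·27 − 11·22
1 = −11·76 + 31·27
So 27·(31) ≡ 1 (mod 76), giving 27⁻¹ ≡ 31.
x ≡ 27⁻¹·18 ≡ 31·18 ≡ 26 (mod 76).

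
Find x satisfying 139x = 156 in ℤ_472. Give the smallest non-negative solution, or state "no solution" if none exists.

412

First find gcd(139, 472):
472 = 3×139 + 55
139 = 2×55 + 29
55 = 1×29 + 26
29 = 1×26 + 3
26 = 8×3 + 2
3 = 1×2 + 1
2 = 2×1 + 0
gcd = 1, so a unique solution mod 472 exists.
Back-substitute for the Bézout coefficients:
1 = 3 − 2
1 = −26 + 9·3
1 = 9·29 − 10·26
1 = −10·55 + 19·29
1 = 19·139 − 48·55
1 = −48·472 + 163·139
So 139·(163) ≡ 1 (mod 472), giving 139⁻¹ ≡ 163.
x ≡ 139⁻¹·156 ≡ 163·156 ≡ 412 (mod 472).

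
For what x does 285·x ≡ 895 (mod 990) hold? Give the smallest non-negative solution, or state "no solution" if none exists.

no solution

gcd(285, 990):
990 = 3×285 + 135
285 = 2×135 + 15
135 = 9×15 + 0
gcd = 15, but 15 ∤ 895, so the congruence has no solution.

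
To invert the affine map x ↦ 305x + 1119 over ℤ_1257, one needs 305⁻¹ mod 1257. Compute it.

Extended Euclidean algorithm:
1257 = 4·305 + 37
305 = 8·37 + 9
37 = 4·9 + 1
9 = 9·1 + 0
Since gcd(305, 1257) = 1, back-substitute to write 1 as a combination:
1 = 37 − 4·9
1 = −4·305 + 33·37
1 = 33·1257 − 136·305
Hence 305⁻¹ ≡ -136 ≡ 1121 (mod 1257).

1121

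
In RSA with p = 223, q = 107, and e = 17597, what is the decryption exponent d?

1697

φ(n) = (p−1)(q−1) = 222·106 = 23532.
Need d with 17597·d ≡ 1 (mod 23532). Apply the extended Euclidean algorithm:
23532 = 1×17597 + 5935
17597 = 2×5935 + 5727
5935 = 1×5727 + 208
5727 = 27×208 + 111
208 = 1×111 + 97
111 = 1×97 + 14
97 = 6×14 + 13
14 = 1×13 + 1
13 = 13×1 + 0
Back-substitute:
1 = 14 − 13
1 = −97 + 7·14
1 = 7·111 − 8·97
1 = −8·208 + 15·111
1 = 15·5727 − 413·208
1 = −413·5935 + 428·5727
1 = 428·17597 − 1269·5935
1 = −1269·23532 + 1697·17597
So 17597·1697 ≡ 1 (mod 23532), hence d = 1697.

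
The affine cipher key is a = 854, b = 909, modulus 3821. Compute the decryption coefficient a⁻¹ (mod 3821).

3387

Extended Euclidean algorithm:
3821 = 4*854 + 405
854 = 2*405 + 44
405 = 9*44 + 9
44 = 4*9 + 8
9 = 1*8 + 1
8 = 8*1 + 0
The gcd is 1. Working backward:
1 = 9 − 8
1 = −44 + 5·9
1 = 5·405 − 46·44
1 = −46·854 + 97·405
1 = 97·3821 − 434·854
Thus 854·(-434) ≡ 1 (mod 3821); reducing, -434 mod 3821 = 3387.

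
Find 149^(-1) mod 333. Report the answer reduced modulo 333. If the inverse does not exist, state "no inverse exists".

Extended Euclidean algorithm:
333 = 2*149 + 35
149 = 4*35 + 9
35 = 3*9 + 8
9 = 1*8 + 1
8 = 8*1 + 0
The gcd is 1. Working backward:
1 = 9 − 8
1 = −35 + 4·9
1 = 4·149 − 17·35
1 = −17·333 + 38·149
So 149·38 ≡ 1 (mod 333).

38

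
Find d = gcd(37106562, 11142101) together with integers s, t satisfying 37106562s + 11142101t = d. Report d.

Repeated division:
37106562 = 3·11142101 + 3680259
11142101 = 3·3680259 + 101324
3680259 = 36·101324 + 32595
101324 = 3·32595 + 3539
32595 = 9·3539 + 744
3539 = 4·744 + 563
744 = 1·563 + 181
563 = 3·181 + 20
181 = 9·20 + 1
20 = 20·1 + 0
gcd(37106562, 11142101) = 1.
Working backward:
1 = 181 − 9·20
1 = −9·563 + 28·181
1 = 28·744 − 37·563
1 = −37·3539 + 176·744
1 = 176·32595 − 1621·3539
1 = −1621·101324 + 5039·32595
1 = 5039·3680259 − 183025·101324
1 = −183025·11142101 + 554114·3680259
1 = 554114·37106562 − 1845367·11142101
So 1 = (554114)·37106562 + (-1845367)·11142101.

1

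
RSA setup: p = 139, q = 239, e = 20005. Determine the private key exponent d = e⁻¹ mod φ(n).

16477

φ(n) = (p−1)(q−1) = 138·238 = 32844.
Need d with 20005·d ≡ 1 (mod 32844). Apply the extended Euclidean algorithm:
32844 = 1·20005 + 12839
20005 = 1·12839 + 7166
12839 = 1·7166 + 5673
7166 = 1·5673 + 1493
5673 = 3·1493 + 1194
1493 = 1·1194 + 299
1194 = 3·299 + 297
299 = 1·297 + 2
297 = 148·2 + 1
2 = 2·1 + 0
Back-substitute:
1 = 297 − 148·2
1 = −148·299 + 149·297
1 = 149·1194 − 595·299
1 = −595·1493 + 744·1194
1 = 744·5673 − 2827·1493
1 = −2827·7166 + 3571·5673
1 = 3571·12839 − 6398·7166
1 = −6398·20005 + 9969·12839
1 = 9969·32844 − 16367·20005
So 20005·(-16367) ≡ 1 (mod 32844), hence d ≡ -16367 ≡ 16477 (mod 32844).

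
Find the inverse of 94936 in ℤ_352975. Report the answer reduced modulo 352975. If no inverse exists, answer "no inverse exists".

Run Euclid on (352975, 94936):
352975 = 3×94936 + 68167
94936 = 1×68167 + 26769
68167 = 2×26769 + 14629
26769 = 1×14629 + 12140
14629 = 1×12140 + 2489
12140 = 4×2489 + 2184
2489 = 1×2184 + 305
2184 = 7×305 + 49
305 = 6×49 + 11
49 = 4×11 + 5
11 = 2×5 + 1
5 = 5×1 + 0
gcd = 1, so the inverse exists. Back-substitute:
1 = 11 − 2·5
1 = −2·49 + 9·11
1 = 9·305 − 56·49
1 = −56·2184 + 401·305
1 = 401·2489 − 457·2184
1 = −457·12140 + 2229·2489
1 = 2229·14629 − 2686·12140
1 = −2686·26769 + 4915·14629
1 = 4915·68167 − 12516·26769
1 = −12516·94936 + 17431·68167
1 = 17431·352975 − 64809·94936
Thus 94936·(-64809) ≡ 1 (mod 352975); reducing, -64809 mod 352975 = 288166.

288166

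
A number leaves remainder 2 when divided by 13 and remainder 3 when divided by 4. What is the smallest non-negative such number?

15

Write x = 2 + 13·k. Then 13·k ≡ 3 − 2 ≡ 1 (mod 4).
Need 13⁻¹ mod 4. Extended Euclid on (4, 1):
4 = 4×1 + 0
13⁻¹ ≡ 1 (mod 4), so k ≡ 1·1 ≡ 1 (mod 4).
x = 2 + 13·1 = 15.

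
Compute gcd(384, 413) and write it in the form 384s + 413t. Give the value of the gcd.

1

Repeated division:
413 = 1×384 + 29
384 = 13×29 + 7
29 = 4×7 + 1
7 = 7×1 + 0
gcd(384, 413) = 1.
Working backward:
1 = 29 − 4·7
1 = −4·384 + 53·29
1 = 53·413 − 57·384
So 1 = (53)·413 + (-57)·384.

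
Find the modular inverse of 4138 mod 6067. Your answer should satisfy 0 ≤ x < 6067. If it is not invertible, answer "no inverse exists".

gcd(6067, 4138) by repeated division:
6067 = 1*4138 + 1929
4138 = 2*1929 + 280
1929 = 6*280 + 249
280 = 1*249 + 31
249 = 8*31 + 1
31 = 31*1 + 0
Since gcd(4138, 6067) = 1, back-substitute to write 1 as a combination:
1 = 249 − 8·31
1 = −8·280 + 9·249
1 = 9·1929 − 62·280
1 = −62·4138 + 133·1929
1 = 133·6067 − 195·4138
So 4138·(-195) ≡ 1 (mod 6067), and -195 ≡ 5872 (mod 6067).

5872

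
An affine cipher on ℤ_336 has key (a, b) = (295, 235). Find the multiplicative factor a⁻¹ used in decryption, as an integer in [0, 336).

Extended Euclidean algorithm:
336 = 1×295 + 41
295 = 7×41 + 8
41 = 5×8 + 1
8 = 8×1 + 0
Since gcd(295, 336) = 1, back-substitute to write 1 as a combination:
1 = 41 − 5·8
1 = −5·295 + 36·41
1 = 36·336 − 41·295
Thus 295·(-41) ≡ 1 (mod 336); reducing, -41 mod 336 = 295.

295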